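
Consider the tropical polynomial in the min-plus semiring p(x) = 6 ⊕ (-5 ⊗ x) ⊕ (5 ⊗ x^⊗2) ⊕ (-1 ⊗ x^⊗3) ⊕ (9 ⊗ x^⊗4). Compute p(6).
p(6) = 1

A tropical monomial a ⊗ x^⊗i evaluates to a + i · x. Evaluating each term at x = 6:
  Term 0 contributes 6 + 0 · 6 = 6
  Term 1 contributes -5 + 1 · 6 = 1
  Term 2 contributes 5 + 2 · 6 = 17
  Term 3 contributes -1 + 3 · 6 = 17
  Term 4 contributes 9 + 4 · 6 = 33
p(6) = ⊕ of these = min[6, 1, 17, 17, 33] = 1.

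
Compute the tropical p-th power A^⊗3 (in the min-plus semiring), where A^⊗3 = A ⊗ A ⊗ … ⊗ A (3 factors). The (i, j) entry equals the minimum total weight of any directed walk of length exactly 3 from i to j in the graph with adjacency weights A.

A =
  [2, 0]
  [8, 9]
A^⊗3 =
  [6, 4]
  [12, 10]

Each entry (A^⊗3)_ij equals the minimum over all length-3 walks i = v_0 → v_1 → … → v_3 = j of Σ_t A[v_t][v_{t+1}]. For example, for (i, j) = (0, 1) we minimise over 4 possible intermediate vertex sequences; the minimum is 4, attained along the walk 0 → 0 → 0 → 1.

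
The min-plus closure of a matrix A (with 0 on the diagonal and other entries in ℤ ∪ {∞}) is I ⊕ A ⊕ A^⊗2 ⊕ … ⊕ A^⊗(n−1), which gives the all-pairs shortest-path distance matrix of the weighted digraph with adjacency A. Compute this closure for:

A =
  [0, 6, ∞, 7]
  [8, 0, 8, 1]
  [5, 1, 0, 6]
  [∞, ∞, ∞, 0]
Closure =
  [0, 6, 14, 7]
  [8, 0, 8, 1]
  [5, 1, 0, 2]
  [∞, ∞, ∞, 0]

This is the Floyd-Warshall all-pairs shortest-path computation. For each intermediate vertex k = 0, 1, …, 3, update dist[i][j] ← min(dist[i][j], dist[i][k] + dist[k][j]). The final matrix gives, for each (i, j), the minimum total weight of any directed path from i to j (possibly empty when i = j).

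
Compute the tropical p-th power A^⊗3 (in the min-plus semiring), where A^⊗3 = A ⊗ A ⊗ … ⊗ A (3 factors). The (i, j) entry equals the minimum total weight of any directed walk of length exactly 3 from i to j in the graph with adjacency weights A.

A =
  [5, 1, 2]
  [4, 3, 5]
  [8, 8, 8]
A^⊗3 =
  [8, 6, 7]
  [9, 8, 9]
  [13, 12, 14]

Each entry (A^⊗3)_ij equals the minimum over all length-3 walks i = v_0 → v_1 → … → v_3 = j of Σ_t A[v_t][v_{t+1}]. For example, for (i, j) = (0, 2) we minimise over 9 possible intermediate vertex sequences; the minimum is 7, attained along the walk 0 → 1 → 0 → 2.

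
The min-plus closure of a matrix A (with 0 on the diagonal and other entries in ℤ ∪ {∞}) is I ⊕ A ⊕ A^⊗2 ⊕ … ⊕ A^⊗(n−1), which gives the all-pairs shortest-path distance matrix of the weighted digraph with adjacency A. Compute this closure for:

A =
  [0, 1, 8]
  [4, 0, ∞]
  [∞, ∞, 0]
Closure =
  [0, 1, 8]
  [4, 0, 12]
  [∞, ∞, 0]

This is the Floyd-Warshall all-pairs shortest-path computation. For each intermediate vertex k = 0, 1, …, 2, update dist[i][j] ← min(dist[i][j], dist[i][k] + dist[k][j]). The final matrix gives, for each (i, j), the minimum total weight of any directed path from i to j (possibly empty when i = j).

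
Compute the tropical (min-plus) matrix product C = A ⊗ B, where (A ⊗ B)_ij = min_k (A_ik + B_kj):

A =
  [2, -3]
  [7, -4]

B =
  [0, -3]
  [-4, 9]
A ⊗ B =
  [-7, -1]
  [-8, 4]

Apply the min-plus product entry-by-entry:
  C[0][0] = min over k of (A[0][0] + B[0][0] = 2 + 0 = 2, A[0][1] + B[1][0] = -3 + -4 = -7) = -7 (attained at k = 1)
  C[0][1] = min over k of (A[0][0] + B[0][1] = 2 + -3 = -1, A[0][1] + B[1][1] = -3 + 9 = 6) = -1 (attained at k = 0)
  C[1][0] = min over k of (A[1][0] + B[0][0] = 7 + 0 = 7, A[1][1] + B[1][0] = -4 + -4 = -8) = -8 (attained at k = 1)
  C[1][1] = min over k of (A[1][0] + B[0][1] = 7 + -3 = 4, A[1][1] + B[1][1] = -4 + 9 = 5) = 4 (attained at k = 0)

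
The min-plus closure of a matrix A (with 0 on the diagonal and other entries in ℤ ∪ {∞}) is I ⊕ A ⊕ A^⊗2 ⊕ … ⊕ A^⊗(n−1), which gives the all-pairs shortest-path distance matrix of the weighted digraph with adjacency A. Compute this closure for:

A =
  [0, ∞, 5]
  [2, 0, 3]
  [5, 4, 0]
Closure =
  [0, 9, 5]
  [2, 0, 3]
  [5, 4, 0]

This is the Floyd-Warshall all-pairs shortest-path computation. For each intermediate vertex k = 0, 1, …, 2, update dist[i][j] ← min(dist[i][j], dist[i][k] + dist[k][j]). The final matrix gives, for each (i, j), the minimum total weight of any directed path from i to j (possibly empty when i = j).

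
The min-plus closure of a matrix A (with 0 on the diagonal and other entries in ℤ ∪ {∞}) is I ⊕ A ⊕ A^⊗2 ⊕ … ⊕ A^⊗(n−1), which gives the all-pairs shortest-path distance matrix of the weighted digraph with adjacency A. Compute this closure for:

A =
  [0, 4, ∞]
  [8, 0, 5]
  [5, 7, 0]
Closure =
  [0, 4, 9]
  [8, 0, 5]
  [5, 7, 0]

This is the Floyd-Warshall all-pairs shortest-path computation. For each intermediate vertex k = 0, 1, …, 2, update dist[i][j] ← min(dist[i][j], dist[i][k] + dist[k][j]). The final matrix gives, for each (i, j), the minimum total weight of any directed path from i to j (possibly empty when i = j).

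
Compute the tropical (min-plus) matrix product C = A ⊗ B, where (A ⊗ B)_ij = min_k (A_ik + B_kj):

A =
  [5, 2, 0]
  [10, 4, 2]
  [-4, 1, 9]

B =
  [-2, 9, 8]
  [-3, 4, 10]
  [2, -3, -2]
A ⊗ B =
  [-1, -3, -2]
  [1, -1, 0]
  [-6, 5, 4]

Apply the min-plus product entry-by-entry:
  C[0][0] = min over k of (A[0][0] + B[0][0] = 5 + -2 = 3, A[0][1] + B[1][0] = 2 + -3 = -1, A[0][2] + B[2][0] = 0 + 2 = 2) = -1 (attained at k = 1)
  C[0][1] = min over k of (A[0][0] + B[0][1] = 5 + 9 = 14, A[0][1] + B[1][1] = 2 + 4 = 6, A[0][2] + B[2][1] = 0 + -3 = -3) = -3 (attained at k = 2)
  C[0][2] = min over k of (A[0][0] + B[0][2] = 5 + 8 = 13, A[0][1] + B[1][2] = 2 + 10 = 12, A[0][2] + B[2][2] = 0 + -2 = -2) = -2 (attained at k = 2)
  C[1][0] = min over k of (A[1][0] + B[0][0] = 10 + -2 = 8, A[1][1] + B[1][0] = 4 + -3 = 1, A[1][2] + B[2][0] = 2 + 2 = 4) = 1 (attained at k = 1)
  C[1][1] = min over k of (A[1][0] + B[0][1] = 10 + 9 = 19, A[1][1] + B[1][1] = 4 + 4 = 8, A[1][2] + B[2][1] = 2 + -3 = -1) = -1 (attained at k = 2)
  C[1][2] = min over k of (A[1][0] + B[0][2] = 10 + 8 = 18, A[1][1] + B[1][2] = 4 + 10 = 14, A[1][2] + B[2][2] = 2 + -2 = 0) = 0 (attained at k = 2)
  C[2][0] = min over k of (A[2][0] + B[0][0] = -4 + -2 = -6, A[2][1] + B[1][0] = 1 + -3 = -2, A[2][2] + B[2][0] = 9 + 2 = 11) = -6 (attained at k = 0)
  C[2][1] = min over k of (A[2][0] + B[0][1] = -4 + 9 = 5, A[2][1] + B[1][1] = 1 + 4 = 5, A[2][2] + B[2][1] = 9 + -3 = 6) = 5 (attained at k = 0)
  C[2][2] = min over k of (A[2][0] + B[0][2] = -4 + 8 = 4, A[2][1] + B[1][2] = 1 + 10 = 11, A[2][2] + B[2][2] = 9 + -2 = 7) = 4 (attained at k = 0)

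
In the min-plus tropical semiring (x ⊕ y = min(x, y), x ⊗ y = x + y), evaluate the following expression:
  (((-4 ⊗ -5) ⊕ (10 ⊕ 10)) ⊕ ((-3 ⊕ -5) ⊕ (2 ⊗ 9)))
(((-4 ⊗ -5) ⊕ (10 ⊕ 10)) ⊕ ((-3 ⊕ -5) ⊕ (2 ⊗ 9))) = -9

Expand innermost to outermost. Recall ⊕ takes the minimum of its arguments and ⊗ takes their sum. Working out the expression (((-4 ⊗ -5) ⊕ (10 ⊕ 10)) ⊕ ((-3 ⊕ -5) ⊕ (2 ⊗ 9))) gives -9.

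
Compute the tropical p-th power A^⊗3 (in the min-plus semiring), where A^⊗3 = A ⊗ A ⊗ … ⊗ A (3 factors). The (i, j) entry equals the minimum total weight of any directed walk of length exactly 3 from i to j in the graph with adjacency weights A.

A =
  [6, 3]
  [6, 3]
A^⊗3 =
  [12, 9]
  [12, 9]

Each entry (A^⊗3)_ij equals the minimum over all length-3 walks i = v_0 → v_1 → … → v_3 = j of Σ_t A[v_t][v_{t+1}]. For example, for (i, j) = (0, 1) we minimise over 4 possible intermediate vertex sequences; the minimum is 9, attained along the walk 0 → 1 → 1 → 1.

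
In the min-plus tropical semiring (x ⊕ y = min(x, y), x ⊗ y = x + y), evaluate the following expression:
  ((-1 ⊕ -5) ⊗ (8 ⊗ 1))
((-1 ⊕ -5) ⊗ (8 ⊗ 1)) = 4

Expand innermost to outermost. Recall ⊕ takes the minimum of its arguments and ⊗ takes their sum. Working out the expression ((-1 ⊕ -5) ⊗ (8 ⊗ 1)) gives 4.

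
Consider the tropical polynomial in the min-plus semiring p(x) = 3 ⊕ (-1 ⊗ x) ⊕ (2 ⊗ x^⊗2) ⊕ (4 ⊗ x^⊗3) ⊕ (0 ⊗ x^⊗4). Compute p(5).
p(5) = 3

A tropical monomial a ⊗ x^⊗i evaluates to a + i · x. Evaluating each term at x = 5:
  Term 0 contributes 3 + 0 · 5 = 3
  Term 1 contributes -1 + 1 · 5 = 4
  Term 2 contributes 2 + 2 · 5 = 12
  Term 3 contributes 4 + 3 · 5 = 19
  Term 4 contributes 0 + 4 · 5 = 20
p(5) = ⊕ of these = min[3, 4, 12, 19, 20] = 3.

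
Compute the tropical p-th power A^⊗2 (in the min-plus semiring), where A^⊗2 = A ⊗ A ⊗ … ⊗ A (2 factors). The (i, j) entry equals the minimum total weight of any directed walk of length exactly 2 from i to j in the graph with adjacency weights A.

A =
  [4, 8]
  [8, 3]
A^⊗2 =
  [8, 11]
  [11, 6]

Each entry (A^⊗2)_ij equals the minimum over all length-2 walks i = v_0 → v_1 → … → v_2 = j of Σ_t A[v_t][v_{t+1}]. For example, for (i, j) = (0, 1) we minimise over 2 possible intermediate vertex sequences; the minimum is 11, attained along the walk 0 → 1 → 1.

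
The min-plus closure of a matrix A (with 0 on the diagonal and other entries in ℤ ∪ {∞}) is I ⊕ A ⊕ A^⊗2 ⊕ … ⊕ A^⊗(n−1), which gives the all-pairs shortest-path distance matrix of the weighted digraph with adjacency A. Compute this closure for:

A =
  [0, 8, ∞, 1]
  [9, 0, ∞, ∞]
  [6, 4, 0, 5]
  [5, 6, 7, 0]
Closure =
  [0, 7, 8, 1]
  [9, 0, 17, 10]
  [6, 4, 0, 5]
  [5, 6, 7, 0]

This is the Floyd-Warshall all-pairs shortest-path computation. For each intermediate vertex k = 0, 1, …, 3, update dist[i][j] ← min(dist[i][j], dist[i][k] + dist[k][j]). The final matrix gives, for each (i, j), the minimum total weight of any directed path from i to j (possibly empty when i = j).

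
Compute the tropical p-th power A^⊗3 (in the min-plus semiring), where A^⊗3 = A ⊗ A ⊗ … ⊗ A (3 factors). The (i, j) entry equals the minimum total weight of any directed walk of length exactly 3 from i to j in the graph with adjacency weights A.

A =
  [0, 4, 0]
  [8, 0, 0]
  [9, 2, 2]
A^⊗3 =
  [0, 2, 0]
  [8, 0, 0]
  [9, 2, 2]

Each entry (A^⊗3)_ij equals the minimum over all length-3 walks i = v_0 → v_1 → … → v_3 = j of Σ_t A[v_t][v_{t+1}]. For example, for (i, j) = (0, 2) we minimise over 9 possible intermediate vertex sequences; the minimum is 0, attained along the walk 0 → 0 → 0 → 2.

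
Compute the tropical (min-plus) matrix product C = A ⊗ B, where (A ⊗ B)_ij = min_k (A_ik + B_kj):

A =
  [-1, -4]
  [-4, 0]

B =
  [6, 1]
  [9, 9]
A ⊗ B =
  [5, 0]
  [2, -3]

Apply the min-plus product entry-by-entry:
  C[0][0] = min over k of (A[0][0] + B[0][0] = -1 + 6 = 5, A[0][1] + B[1][0] = -4 + 9 = 5) = 5 (attained at k = 0)
  C[0][1] = min over k of (A[0][0] + B[0][1] = -1 + 1 = 0, A[0][1] + B[1][1] = -4 + 9 = 5) = 0 (attained at k = 0)
  C[1][0] = min over k of (A[1][0] + B[0][0] = -4 + 6 = 2, A[1][1] + B[1][0] = 0 + 9 = 9) = 2 (attained at k = 0)
  C[1][1] = min over k of (A[1][0] + B[0][1] = -4 + 1 = -3, A[1][1] + B[1][1] = 0 + 9 = 9) = -3 (attained at k = 0)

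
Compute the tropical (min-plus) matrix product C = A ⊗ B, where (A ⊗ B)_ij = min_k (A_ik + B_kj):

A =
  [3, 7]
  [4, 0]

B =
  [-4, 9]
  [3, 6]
A ⊗ B =
  [-1, 12]
  [0, 6]

Apply the min-plus product entry-by-entry:
  C[0][0] = min over k of (A[0][0] + B[0][0] = 3 + -4 = -1, A[0][1] + B[1][0] = 7 + 3 = 10) = -1 (attained at k = 0)
  C[0][1] = min over k of (A[0][0] + B[0][1] = 3 + 9 = 12, A[0][1] + B[1][1] = 7 + 6 = 13) = 12 (attained at k = 0)
  C[1][0] = min over k of (A[1][0] + B[0][0] = 4 + -4 = 0, A[1][1] + B[1][0] = 0 + 3 = 3) = 0 (attained at k = 0)
  C[1][1] = min over k of (A[1][0] + B[0][1] = 4 + 9 = 13, A[1][1] + B[1][1] = 0 + 6 = 6) = 6 (attained at k = 1)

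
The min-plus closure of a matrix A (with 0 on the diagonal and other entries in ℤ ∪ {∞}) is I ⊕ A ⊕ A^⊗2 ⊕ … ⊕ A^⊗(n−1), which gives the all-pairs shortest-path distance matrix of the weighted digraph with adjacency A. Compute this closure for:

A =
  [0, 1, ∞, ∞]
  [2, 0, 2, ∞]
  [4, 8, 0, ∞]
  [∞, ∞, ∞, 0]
Closure =
  [0, 1, 3, ∞]
  [2, 0, 2, ∞]
  [4, 5, 0, ∞]
  [∞, ∞, ∞, 0]

This is the Floyd-Warshall all-pairs shortest-path computation. For each intermediate vertex k = 0, 1, …, 3, update dist[i][j] ← min(dist[i][j], dist[i][k] + dist[k][j]). The final matrix gives, for each (i, j), the minimum total weight of any directed path from i to j (possibly empty when i = j).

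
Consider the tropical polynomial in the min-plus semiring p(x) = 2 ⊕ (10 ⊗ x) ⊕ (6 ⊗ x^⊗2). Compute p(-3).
p(-3) = 0

A tropical monomial a ⊗ x^⊗i evaluates to a + i · x. Evaluating each term at x = -3:
  Term 0 contributes 2 + 0 · -3 = 2
  Term 1 contributes 10 + 1 · -3 = 7
  Term 2 contributes 6 + 2 · -3 = 0
p(-3) = ⊕ of these = min[2, 7, 0] = 0.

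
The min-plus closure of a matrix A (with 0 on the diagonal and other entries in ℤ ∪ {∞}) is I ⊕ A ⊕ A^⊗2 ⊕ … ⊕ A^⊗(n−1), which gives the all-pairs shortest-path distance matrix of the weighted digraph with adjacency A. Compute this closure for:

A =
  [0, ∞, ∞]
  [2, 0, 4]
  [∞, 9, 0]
Closure =
  [0, ∞, ∞]
  [2, 0, 4]
  [11, 9, 0]

This is the Floyd-Warshall all-pairs shortest-path computation. For each intermediate vertex k = 0, 1, …, 2, update dist[i][j] ← min(dist[i][j], dist[i][k] + dist[k][j]). The final matrix gives, for each (i, j), the minimum total weight of any directed path from i to j (possibly empty when i = j).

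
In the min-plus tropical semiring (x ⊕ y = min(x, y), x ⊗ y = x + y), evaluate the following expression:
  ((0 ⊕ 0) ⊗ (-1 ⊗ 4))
((0 ⊕ 0) ⊗ (-1 ⊗ 4)) = 3

Expand innermost to outermost. Recall ⊕ takes the minimum of its arguments and ⊗ takes their sum. Working out the expression ((0 ⊕ 0) ⊗ (-1 ⊗ 4)) gives 3.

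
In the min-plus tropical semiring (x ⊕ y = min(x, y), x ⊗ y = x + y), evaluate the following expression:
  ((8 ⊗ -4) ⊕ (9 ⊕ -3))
((8 ⊗ -4) ⊕ (9 ⊕ -3)) = -3

Expand innermost to outermost. Recall ⊕ takes the minimum of its arguments and ⊗ takes their sum. Working out the expression ((8 ⊗ -4) ⊕ (9 ⊕ -3)) gives -3.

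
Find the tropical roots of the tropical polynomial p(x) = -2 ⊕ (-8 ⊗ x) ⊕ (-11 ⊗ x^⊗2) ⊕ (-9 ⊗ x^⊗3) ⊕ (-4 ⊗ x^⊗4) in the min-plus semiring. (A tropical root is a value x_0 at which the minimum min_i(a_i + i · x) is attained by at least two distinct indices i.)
Roots: {-5, -2, 3, 6}

Each tropical root is a break point of the lower envelope of the lines y = a_i + i · x (there are 5 lines, with slopes 0, 1, ..., 4). Only the lines that attain the minimum somewhere contribute to roots; other lines are dominated. Here the surviving (envelope) indices are i = 4, i = 3, i = 2, i = 1, i = 0.
Intersections between consecutive envelope lines give the roots: for adjacent envelope indices i < j the intersection is x = (a_i − a_j) / (j − i). Reading off the sorted break points: {-5, -2, 3, 6}.
Verification: at each break x_0, at least two indices attain the minimum of min_i(a_i + i · x_0).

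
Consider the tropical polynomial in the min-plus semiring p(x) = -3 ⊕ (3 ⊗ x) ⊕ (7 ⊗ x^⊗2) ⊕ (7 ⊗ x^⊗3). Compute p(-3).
p(-3) = -3

A tropical monomial a ⊗ x^⊗i evaluates to a + i · x. Evaluating each term at x = -3:
  Term 0 contributes -3 + 0 · -3 = -3
  Term 1 contributes 3 + 1 · -3 = 0
  Term 2 contributes 7 + 2 · -3 = 1
  Term 3 contributes 7 + 3 · -3 = -2
p(-3) = ⊕ of these = min[-3, 0, 1, -2] = -3.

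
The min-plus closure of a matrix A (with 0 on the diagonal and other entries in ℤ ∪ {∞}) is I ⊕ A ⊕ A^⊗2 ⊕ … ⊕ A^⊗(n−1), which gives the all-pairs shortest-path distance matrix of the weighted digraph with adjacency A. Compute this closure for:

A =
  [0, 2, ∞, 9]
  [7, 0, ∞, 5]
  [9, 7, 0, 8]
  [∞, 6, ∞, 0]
Closure =
  [0, 2, ∞, 7]
  [7, 0, ∞, 5]
  [9, 7, 0, 8]
  [13, 6, ∞, 0]

This is the Floyd-Warshall all-pairs shortest-path computation. For each intermediate vertex k = 0, 1, …, 3, update dist[i][j] ← min(dist[i][j], dist[i][k] + dist[k][j]). The final matrix gives, for each (i, j), the minimum total weight of any directed path from i to j (possibly empty when i = j).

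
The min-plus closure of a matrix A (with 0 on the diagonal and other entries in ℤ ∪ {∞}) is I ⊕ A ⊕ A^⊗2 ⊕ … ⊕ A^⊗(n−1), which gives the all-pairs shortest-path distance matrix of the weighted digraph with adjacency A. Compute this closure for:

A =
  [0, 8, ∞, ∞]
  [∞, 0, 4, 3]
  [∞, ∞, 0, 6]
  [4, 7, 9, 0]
Closure =
  [0, 8, 12, 11]
  [7, 0, 4, 3]
  [10, 13, 0, 6]
  [4, 7, 9, 0]

This is the Floyd-Warshall all-pairs shortest-path computation. For each intermediate vertex k = 0, 1, …, 3, update dist[i][j] ← min(dist[i][j], dist[i][k] + dist[k][j]). The final matrix gives, for each (i, j), the minimum total weight of any directed path from i to j (possibly empty when i = j).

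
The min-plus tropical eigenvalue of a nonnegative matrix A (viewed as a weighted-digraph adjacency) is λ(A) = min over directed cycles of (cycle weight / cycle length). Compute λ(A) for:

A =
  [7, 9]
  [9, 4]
λ(A) = 4

Enumerate directed cycles and compute their means (weight / length). Sample:
  cycle 0 → 0: weight = 7, length = 1, mean = 7/1 ≈ 7.000
  cycle 1 → 1: weight = 4, length = 1, mean = 4/1 ≈ 4.000
  cycle 0 → 1 → 0: weight = 18, length = 2, mean = 18/2 ≈ 9.000
  cycle 1 → 0 → 1: weight = 18, length = 2, mean = 18/2 ≈ 9.000
Minimum mean = 4.000, attained e.g. along the cycle 1 → 1 with weight 4 and length 1. So λ(A) = 4/1 = 4.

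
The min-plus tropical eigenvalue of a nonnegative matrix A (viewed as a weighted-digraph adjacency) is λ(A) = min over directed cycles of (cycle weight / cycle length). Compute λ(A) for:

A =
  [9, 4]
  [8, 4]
λ(A) = 4

Enumerate directed cycles and compute their means (weight / length). Sample:
  cycle 0 → 0: weight = 9, length = 1, mean = 9/1 ≈ 9.000
  cycle 1 → 1: weight = 4, length = 1, mean = 4/1 ≈ 4.000
  cycle 0 → 1 → 0: weight = 12, length = 2, mean = 12/2 ≈ 6.000
  cycle 1 → 0 → 1: weight = 12, length = 2, mean = 12/2 ≈ 6.000
Minimum mean = 4.000, attained e.g. along the cycle 1 → 1 with weight 4 and length 1. So λ(A) = 4/1 = 4.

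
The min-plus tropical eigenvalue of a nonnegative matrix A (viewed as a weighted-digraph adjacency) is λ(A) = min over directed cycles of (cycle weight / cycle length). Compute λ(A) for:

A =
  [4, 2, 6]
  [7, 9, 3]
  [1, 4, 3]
λ(A) = 2

Enumerate directed cycles and compute their means (weight / length). Sample:
  cycle 0 → 0: weight = 4, length = 1, mean = 4/1 ≈ 4.000
  cycle 1 → 1: weight = 9, length = 1, mean = 9/1 ≈ 9.000
  cycle 2 → 2: weight = 3, length = 1, mean = 3/1 ≈ 3.000
  cycle 0 → 1 → 0: weight = 9, length = 2, mean = 9/2 ≈ 4.500
  cycle 0 → 2 → 0: weight = 7, length = 2, mean = 7/2 ≈ 3.500
  cycle 1 → 0 → 1: weight = 9, length = 2, mean = 9/2 ≈ 4.500
Minimum mean = 2.000, attained e.g. along the cycle 0 → 1 → 2 → 0 with weight 6 and length 3. So λ(A) = 6/3 = 2.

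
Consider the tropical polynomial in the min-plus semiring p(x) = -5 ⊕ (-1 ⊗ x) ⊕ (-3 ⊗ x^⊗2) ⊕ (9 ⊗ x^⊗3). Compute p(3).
p(3) = -5

A tropical monomial a ⊗ x^⊗i evaluates to a + i · x. Evaluating each term at x = 3:
  Term 0 contributes -5 + 0 · 3 = -5
  Term 1 contributes -1 + 1 · 3 = 2
  Term 2 contributes -3 + 2 · 3 = 3
  Term 3 contributes 9 + 3 · 3 = 18
p(3) = ⊕ of these = min[-5, 2, 3, 18] = -5.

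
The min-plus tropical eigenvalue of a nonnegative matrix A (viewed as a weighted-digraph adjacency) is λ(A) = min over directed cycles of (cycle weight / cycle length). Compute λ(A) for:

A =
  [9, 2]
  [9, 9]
λ(A) = 11/2

Enumerate directed cycles and compute their means (weight / length). Sample:
  cycle 0 → 0: weight = 9, length = 1, mean = 9/1 ≈ 9.000
  cycle 1 → 1: weight = 9, length = 1, mean = 9/1 ≈ 9.000
  cycle 0 → 1 → 0: weight = 11, length = 2, mean = 11/2 ≈ 5.500
  cycle 1 → 0 → 1: weight = 11, length = 2, mean = 11/2 ≈ 5.500
Minimum mean = 5.500, attained e.g. along the cycle 0 → 1 → 0 with weight 11 and length 2. So λ(A) = 11/2 = 11/2.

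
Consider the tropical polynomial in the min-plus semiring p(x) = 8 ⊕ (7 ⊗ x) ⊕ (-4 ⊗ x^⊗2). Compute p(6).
p(6) = 8

A tropical monomial a ⊗ x^⊗i evaluates to a + i · x. Evaluating each term at x = 6:
  Term 0 contributes 8 + 0 · 6 = 8
  Term 1 contributes 7 + 1 · 6 = 13
  Term 2 contributes -4 + 2 · 6 = 8
p(6) = ⊕ of these = min[8, 13, 8] = 8.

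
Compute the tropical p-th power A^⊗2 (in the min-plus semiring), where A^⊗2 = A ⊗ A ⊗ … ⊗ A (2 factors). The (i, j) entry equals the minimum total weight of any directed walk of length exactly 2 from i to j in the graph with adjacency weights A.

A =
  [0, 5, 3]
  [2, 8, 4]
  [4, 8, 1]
A^⊗2 =
  [0, 5, 3]
  [2, 7, 5]
  [4, 9, 2]

Each entry (A^⊗2)_ij equals the minimum over all length-2 walks i = v_0 → v_1 → … → v_2 = j of Σ_t A[v_t][v_{t+1}]. For example, for (i, j) = (0, 2) we minimise over 3 possible intermediate vertex sequences; the minimum is 3, attained along the walk 0 → 0 → 2.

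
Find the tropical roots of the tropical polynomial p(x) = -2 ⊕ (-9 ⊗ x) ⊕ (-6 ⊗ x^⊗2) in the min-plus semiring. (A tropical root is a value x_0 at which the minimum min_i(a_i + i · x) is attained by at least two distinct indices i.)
Roots: {-3, 7}

Each tropical root is a break point of the lower envelope of the lines y = a_i + i · x (there are 3 lines, with slopes 0, 1, ..., 2). Only the lines that attain the minimum somewhere contribute to roots; other lines are dominated. Here the surviving (envelope) indices are i = 2, i = 1, i = 0.
Intersections between consecutive envelope lines give the roots: for adjacent envelope indices i < j the intersection is x = (a_i − a_j) / (j − i). Reading off the sorted break points: {-3, 7}.
Verification: at each break x_0, at least two indices attain the minimum of min_i(a_i + i · x_0).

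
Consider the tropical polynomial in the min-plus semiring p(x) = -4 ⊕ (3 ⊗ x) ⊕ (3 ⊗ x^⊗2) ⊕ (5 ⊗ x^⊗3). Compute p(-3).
p(-3) = -4

A tropical monomial a ⊗ x^⊗i evaluates to a + i · x. Evaluating each term at x = -3:
  Term 0 contributes -4 + 0 · -3 = -4
  Term 1 contributes 3 + 1 · -3 = 0
  Term 2 contributes 3 + 2 · -3 = -3
  Term 3 contributes 5 + 3 · -3 = -4
p(-3) = ⊕ of these = min[-4, 0, -3, -4] = -4.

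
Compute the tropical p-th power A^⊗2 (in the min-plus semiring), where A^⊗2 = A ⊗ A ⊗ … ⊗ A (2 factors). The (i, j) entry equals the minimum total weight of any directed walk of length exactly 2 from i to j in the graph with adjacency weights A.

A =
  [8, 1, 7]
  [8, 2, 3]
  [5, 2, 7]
A^⊗2 =
  [9, 3, 4]
  [8, 4, 5]
  [10, 4, 5]

Each entry (A^⊗2)_ij equals the minimum over all length-2 walks i = v_0 → v_1 → … → v_2 = j of Σ_t A[v_t][v_{t+1}]. For example, for (i, j) = (0, 2) we minimise over 3 possible intermediate vertex sequences; the minimum is 4, attained along the walk 0 → 1 → 2.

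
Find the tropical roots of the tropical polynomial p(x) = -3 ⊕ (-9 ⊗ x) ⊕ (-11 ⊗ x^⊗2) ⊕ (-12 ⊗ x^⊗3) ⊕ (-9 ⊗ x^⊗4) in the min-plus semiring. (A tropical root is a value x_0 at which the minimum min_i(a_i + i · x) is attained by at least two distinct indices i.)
Roots: {-3, 1, 2, 6}

Each tropical root is a break point of the lower envelope of the lines y = a_i + i · x (there are 5 lines, with slopes 0, 1, ..., 4). Only the lines that attain the minimum somewhere contribute to roots; other lines are dominated. Here the surviving (envelope) indices are i = 4, i = 3, i = 2, i = 1, i = 0.
Intersections between consecutive envelope lines give the roots: for adjacent envelope indices i < j the intersection is x = (a_i − a_j) / (j − i). Reading off the sorted break points: {-3, 1, 2, 6}.
Verification: at each break x_0, at least two indices attain the minimum of min_i(a_i + i · x_0).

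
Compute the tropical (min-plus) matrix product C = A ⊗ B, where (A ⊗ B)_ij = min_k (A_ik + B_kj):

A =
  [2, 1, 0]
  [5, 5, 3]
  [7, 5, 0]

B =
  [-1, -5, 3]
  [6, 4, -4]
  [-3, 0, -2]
A ⊗ B =
  [-3, -3, -3]
  [0, 0, 1]
  [-3, 0, -2]

Apply the min-plus product entry-by-entry:
  C[0][0] = min over k of (A[0][0] + B[0][0] = 2 + -1 = 1, A[0][1] + B[1][0] = 1 + 6 = 7, A[0][2] + B[2][0] = 0 + -3 = -3) = -3 (attained at k = 2)
  C[0][1] = min over k of (A[0][0] + B[0][1] = 2 + -5 = -3, A[0][1] + B[1][1] = 1 + 4 = 5, A[0][2] + B[2][1] = 0 + 0 = 0) = -3 (attained at k = 0)
  C[0][2] = min over k of (A[0][0] + B[0][2] = 2 + 3 = 5, A[0][1] + B[1][2] = 1 + -4 = -3, A[0][2] + B[2][2] = 0 + -2 = -2) = -3 (attained at k = 1)
  C[1][0] = min over k of (A[1][0] + B[0][0] = 5 + -1 = 4, A[1][1] + B[1][0] = 5 + 6 = 11, A[1][2] + B[2][0] = 3 + -3 = 0) = 0 (attained at k = 2)
  C[1][1] = min over k of (A[1][0] + B[0][1] = 5 + -5 = 0, A[1][1] + B[1][1] = 5 + 4 = 9, A[1][2] + B[2][1] = 3 + 0 = 3) = 0 (attained at k = 0)
  C[1][2] = min over k of (A[1][0] + B[0][2] = 5 + 3 = 8, A[1][1] + B[1][2] = 5 + -4 = 1, A[1][2] + B[2][2] = 3 + -2 = 1) = 1 (attained at k = 1)
  C[2][0] = min over k of (A[2][0] + B[0][0] = 7 + -1 = 6, A[2][1] + B[1][0] = 5 + 6 = 11, A[2][2] + B[2][0] = 0 + -3 = -3) = -3 (attained at k = 2)
  C[2][1] = min over k of (A[2][0] + B[0][1] = 7 + -5 = 2, A[2][1] + B[1][1] = 5 + 4 = 9, A[2][2] + B[2][1] = 0 + 0 = 0) = 0 (attained at k = 2)
  C[2][2] = min over k of (A[2][0] + B[0][2] = 7 + 3 = 10, A[2][1] + B[1][2] = 5 + -4 = 1, A[2][2] + B[2][2] = 0 + -2 = -2) = -2 (attained at k = 2)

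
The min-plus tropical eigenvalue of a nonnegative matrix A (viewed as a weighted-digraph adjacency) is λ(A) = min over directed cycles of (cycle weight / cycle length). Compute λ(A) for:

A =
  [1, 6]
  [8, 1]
λ(A) = 1

Enumerate directed cycles and compute their means (weight / length). Sample:
  cycle 0 → 0: weight = 1, length = 1, mean = 1/1 ≈ 1.000
  cycle 1 → 1: weight = 1, length = 1, mean = 1/1 ≈ 1.000
  cycle 0 → 1 → 0: weight = 14, length = 2, mean = 14/2 ≈ 7.000
  cycle 1 → 0 → 1: weight = 14, length = 2, mean = 14/2 ≈ 7.000
Minimum mean = 1.000, attained e.g. along the cycle 0 → 0 with weight 1 and length 1. So λ(A) = 1/1 = 1.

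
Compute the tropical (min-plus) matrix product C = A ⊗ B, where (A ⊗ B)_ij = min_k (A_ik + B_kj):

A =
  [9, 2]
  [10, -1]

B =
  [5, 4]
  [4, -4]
A ⊗ B =
  [6, -2]
  [3, -5]

Apply the min-plus product entry-by-entry:
  C[0][0] = min over k of (A[0][0] + B[0][0] = 9 + 5 = 14, A[0][1] + B[1][0] = 2 + 4 = 6) = 6 (attained at k = 1)
  C[0][1] = min over k of (A[0][0] + B[0][1] = 9 + 4 = 13, A[0][1] + B[1][1] = 2 + -4 = -2) = -2 (attained at k = 1)
  C[1][0] = min over k of (A[1][0] + B[0][0] = 10 + 5 = 15, A[1][1] + B[1][0] = -1 + 4 = 3) = 3 (attained at k = 1)
  C[1][1] = min over k of (A[1][0] + B[0][1] = 10 + 4 = 14, A[1][1] + B[1][1] = -1 + -4 = -5) = -5 (attained at k = 1)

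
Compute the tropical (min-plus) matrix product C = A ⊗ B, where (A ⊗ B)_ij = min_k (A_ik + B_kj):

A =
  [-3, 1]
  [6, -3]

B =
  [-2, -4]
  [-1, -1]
A ⊗ B =
  [-5, -7]
  [-4, -4]

Apply the min-plus product entry-by-entry:
  C[0][0] = min over k of (A[0][0] + B[0][0] = -3 + -2 = -5, A[0][1] + B[1][0] = 1 + -1 = 0) = -5 (attained at k = 0)
  C[0][1] = min over k of (A[0][0] + B[0][1] = -3 + -4 = -7, A[0][1] + B[1][1] = 1 + -1 = 0) = -7 (attained at k = 0)
  C[1][0] = min over k of (A[1][0] + B[0][0] = 6 + -2 = 4, A[1][1] + B[1][0] = -3 + -1 = -4) = -4 (attained at k = 1)
  C[1][1] = min over k of (A[1][0] + B[0][1] = 6 + -4 = 2, A[1][1] + B[1][1] = -3 + -1 = -4) = -4 (attained at k = 1)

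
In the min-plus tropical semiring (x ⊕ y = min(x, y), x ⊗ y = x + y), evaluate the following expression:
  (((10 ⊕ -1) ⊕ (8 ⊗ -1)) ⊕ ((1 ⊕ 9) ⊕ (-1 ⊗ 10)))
(((10 ⊕ -1) ⊕ (8 ⊗ -1)) ⊕ ((1 ⊕ 9) ⊕ (-1 ⊗ 10))) = -1

Expand innermost to outermost. Recall ⊕ takes the minimum of its arguments and ⊗ takes their sum. Working out the expression (((10 ⊕ -1) ⊕ (8 ⊗ -1)) ⊕ ((1 ⊕ 9) ⊕ (-1 ⊗ 10))) gives -1.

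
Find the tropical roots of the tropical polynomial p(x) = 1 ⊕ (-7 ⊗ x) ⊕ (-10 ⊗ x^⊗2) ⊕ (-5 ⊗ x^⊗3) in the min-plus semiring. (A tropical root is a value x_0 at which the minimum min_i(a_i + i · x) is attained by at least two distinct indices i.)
Roots: {-5, 3, 8}

Each tropical root is a break point of the lower envelope of the lines y = a_i + i · x (there are 4 lines, with slopes 0, 1, ..., 3). Only the lines that attain the minimum somewhere contribute to roots; other lines are dominated. Here the surviving (envelope) indices are i = 3, i = 2, i = 1, i = 0.
Intersections between consecutive envelope lines give the roots: for adjacent envelope indices i < j the intersection is x = (a_i − a_j) / (j − i). Reading off the sorted break points: {-5, 3, 8}.
Verification: at each break x_0, at least two indices attain the minimum of min_i(a_i + i · x_0).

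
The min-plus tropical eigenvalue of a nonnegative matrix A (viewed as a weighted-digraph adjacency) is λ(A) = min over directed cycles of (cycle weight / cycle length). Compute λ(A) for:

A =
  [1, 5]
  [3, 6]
λ(A) = 1

Enumerate directed cycles and compute their means (weight / length). Sample:
  cycle 0 → 0: weight = 1, length = 1, mean = 1/1 ≈ 1.000
  cycle 1 → 1: weight = 6, length = 1, mean = 6/1 ≈ 6.000
  cycle 0 → 1 → 0: weight = 8, length = 2, mean = 8/2 ≈ 4.000
  cycle 1 → 0 → 1: weight = 8, length = 2, mean = 8/2 ≈ 4.000
Minimum mean = 1.000, attained e.g. along the cycle 0 → 0 with weight 1 and length 1. So λ(A) = 1/1 = 1.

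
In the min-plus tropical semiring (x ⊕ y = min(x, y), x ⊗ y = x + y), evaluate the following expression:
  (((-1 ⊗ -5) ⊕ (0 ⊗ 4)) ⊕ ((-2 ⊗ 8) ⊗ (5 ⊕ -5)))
(((-1 ⊗ -5) ⊕ (0 ⊗ 4)) ⊕ ((-2 ⊗ 8) ⊗ (5 ⊕ -5))) = -6

Expand innermost to outermost. Recall ⊕ takes the minimum of its arguments and ⊗ takes their sum. Working out the expression (((-1 ⊗ -5) ⊕ (0 ⊗ 4)) ⊕ ((-2 ⊗ 8) ⊗ (5 ⊕ -5))) gives -6.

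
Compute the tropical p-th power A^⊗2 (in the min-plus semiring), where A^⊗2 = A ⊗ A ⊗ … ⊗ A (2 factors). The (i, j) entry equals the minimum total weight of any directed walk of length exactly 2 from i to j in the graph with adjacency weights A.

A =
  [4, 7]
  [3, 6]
A^⊗2 =
  [8, 11]
  [7, 10]

Each entry (A^⊗2)_ij equals the minimum over all length-2 walks i = v_0 → v_1 → … → v_2 = j of Σ_t A[v_t][v_{t+1}]. For example, for (i, j) = (0, 1) we minimise over 2 possible intermediate vertex sequences; the minimum is 11, attained along the walk 0 → 0 → 1.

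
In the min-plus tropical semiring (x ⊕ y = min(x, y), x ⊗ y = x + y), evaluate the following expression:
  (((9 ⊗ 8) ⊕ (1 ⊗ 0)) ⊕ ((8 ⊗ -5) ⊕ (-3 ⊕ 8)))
(((9 ⊗ 8) ⊕ (1 ⊗ 0)) ⊕ ((8 ⊗ -5) ⊕ (-3 ⊕ 8))) = -3

Expand innermost to outermost. Recall ⊕ takes the minimum of its arguments and ⊗ takes their sum. Working out the expression (((9 ⊗ 8) ⊕ (1 ⊗ 0)) ⊕ ((8 ⊗ -5) ⊕ (-3 ⊕ 8))) gives -3.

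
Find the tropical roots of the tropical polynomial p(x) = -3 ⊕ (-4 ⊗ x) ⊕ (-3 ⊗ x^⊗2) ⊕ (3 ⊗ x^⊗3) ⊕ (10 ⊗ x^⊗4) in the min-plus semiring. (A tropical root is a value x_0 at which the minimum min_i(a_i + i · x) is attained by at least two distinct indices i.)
Roots: {-7, -6, -1, 1}

Each tropical root is a break point of the lower envelope of the lines y = a_i + i · x (there are 5 lines, with slopes 0, 1, ..., 4). Only the lines that attain the minimum somewhere contribute to roots; other lines are dominated. Here the surviving (envelope) indices are i = 4, i = 3, i = 2, i = 1, i = 0.
Intersections between consecutive envelope lines give the roots: for adjacent envelope indices i < j the intersection is x = (a_i − a_j) / (j − i). Reading off the sorted break points: {-7, -6, -1, 1}.
Verification: at each break x_0, at least two indices attain the minimum of min_i(a_i + i · x_0).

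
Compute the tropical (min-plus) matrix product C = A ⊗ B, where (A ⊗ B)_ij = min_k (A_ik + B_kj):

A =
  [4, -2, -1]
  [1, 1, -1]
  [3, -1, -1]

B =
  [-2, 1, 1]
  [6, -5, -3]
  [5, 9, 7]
A ⊗ B =
  [2, -7, -5]
  [-1, -4, -2]
  [1, -6, -4]

Apply the min-plus product entry-by-entry:
  C[0][0] = min over k of (A[0][0] + B[0][0] = 4 + -2 = 2, A[0][1] + B[1][0] = -2 + 6 = 4, A[0][2] + B[2][0] = -1 + 5 = 4) = 2 (attained at k = 0)
  C[0][1] = min over k of (A[0][0] + B[0][1] = 4 + 1 = 5, A[0][1] + B[1][1] = -2 + -5 = -7, A[0][2] + B[2][1] = -1 + 9 = 8) = -7 (attained at k = 1)
  C[0][2] = min over k of (A[0][0] + B[0][2] = 4 + 1 = 5, A[0][1] + B[1][2] = -2 + -3 = -5, A[0][2] + B[2][2] = -1 + 7 = 6) = -5 (attained at k = 1)
  C[1][0] = min over k of (A[1][0] + B[0][0] = 1 + -2 = -1, A[1][1] + B[1][0] = 1 + 6 = 7, A[1][2] + B[2][0] = -1 + 5 = 4) = -1 (attained at k = 0)
  C[1][1] = min over k of (A[1][0] + B[0][1] = 1 + 1 = 2, A[1][1] + B[1][1] = 1 + -5 = -4, A[1][2] + B[2][1] = -1 + 9 = 8) = -4 (attained at k = 1)
  C[1][2] = min over k of (A[1][0] + B[0][2] = 1 + 1 = 2, A[1][1] + B[1][2] = 1 + -3 = -2, A[1][2] + B[2][2] = -1 + 7 = 6) = -2 (attained at k = 1)
  C[2][0] = min over k of (A[2][0] + B[0][0] = 3 + -2 = 1, A[2][1] + B[1][0] = -1 + 6 = 5, A[2][2] + B[2][0] = -1 + 5 = 4) = 1 (attained at k = 0)
  C[2][1] = min over k of (A[2][0] + B[0][1] = 3 + 1 = 4, A[2][1] + B[1][1] = -1 + -5 = -6, A[2][2] + B[2][1] = -1 + 9 = 8) = -6 (attained at k = 1)
  C[2][2] = min over k of (A[2][0] + B[0][2] = 3 + 1 = 4, A[2][1] + B[1][2] = -1 + -3 = -4, A[2][2] + B[2][2] = -1 + 7 = 6) = -4 (attained at k = 1)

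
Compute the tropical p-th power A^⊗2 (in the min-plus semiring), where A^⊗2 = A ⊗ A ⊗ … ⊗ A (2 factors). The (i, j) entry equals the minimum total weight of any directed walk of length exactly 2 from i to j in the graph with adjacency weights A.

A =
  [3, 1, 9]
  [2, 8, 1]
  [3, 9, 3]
A^⊗2 =
  [3, 4, 2]
  [4, 3, 4]
  [6, 4, 6]

Each entry (A^⊗2)_ij equals the minimum over all length-2 walks i = v_0 → v_1 → … → v_2 = j of Σ_t A[v_t][v_{t+1}]. For example, for (i, j) = (0, 2) we minimise over 3 possible intermediate vertex sequences; the minimum is 2, attained along the walk 0 → 1 → 2.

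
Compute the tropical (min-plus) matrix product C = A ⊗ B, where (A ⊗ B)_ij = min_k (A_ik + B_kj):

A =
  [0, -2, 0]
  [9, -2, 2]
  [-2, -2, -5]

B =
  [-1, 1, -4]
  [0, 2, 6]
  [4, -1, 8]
A ⊗ B =
  [-2, -1, -4]
  [-2, 0, 4]
  [-3, -6, -6]

Apply the min-plus product entry-by-entry:
  C[0][0] = min over k of (A[0][0] + B[0][0] = 0 + -1 = -1, A[0][1] + B[1][0] = -2 + 0 = -2, A[0][2] + B[2][0] = 0 + 4 = 4) = -2 (attained at k = 1)
  C[0][1] = min over k of (A[0][0] + B[0][1] = 0 + 1 = 1, A[0][1] + B[1][1] = -2 + 2 = 0, A[0][2] + B[2][1] = 0 + -1 = -1) = -1 (attained at k = 2)
  C[0][2] = min over k of (A[0][0] + B[0][2] = 0 + -4 = -4, A[0][1] + B[1][2] = -2 + 6 = 4, A[0][2] + B[2][2] = 0 + 8 = 8) = -4 (attained at k = 0)
  C[1][0] = min over k of (A[1][0] + B[0][0] = 9 + -1 = 8, A[1][1] + B[1][0] = -2 + 0 = -2, A[1][2] + B[2][0] = 2 + 4 = 6) = -2 (attained at k = 1)
  C[1][1] = min over k of (A[1][0] + B[0][1] = 9 + 1 = 10, A[1][1] + B[1][1] = -2 + 2 = 0, A[1][2] + B[2][1] = 2 + -1 = 1) = 0 (attained at k = 1)
  C[1][2] = min over k of (A[1][0] + B[0][2] = 9 + -4 = 5, A[1][1] + B[1][2] = -2 + 6 = 4, A[1][2] + B[2][2] = 2 + 8 = 10) = 4 (attained at k = 1)
  C[2][0] = min over k of (A[2][0] + B[0][0] = -2 + -1 = -3, A[2][1] + B[1][0] = -2 + 0 = -2, A[2][2] + B[2][0] = -5 + 4 = -1) = -3 (attained at k = 0)
  C[2][1] = min over k of (A[2][0] + B[0][1] = -2 + 1 = -1, A[2][1] + B[1][1] = -2 + 2 = 0, A[2][2] + B[2][1] = -5 + -1 = -6) = -6 (attained at k = 2)
  C[2][2] = min over k of (A[2][0] + B[0][2] = -2 + -4 = -6, A[2][1] + B[1][2] = -2 + 6 = 4, A[2][2] + B[2][2] = -5 + 8 = 3) = -6 (attained at k = 0)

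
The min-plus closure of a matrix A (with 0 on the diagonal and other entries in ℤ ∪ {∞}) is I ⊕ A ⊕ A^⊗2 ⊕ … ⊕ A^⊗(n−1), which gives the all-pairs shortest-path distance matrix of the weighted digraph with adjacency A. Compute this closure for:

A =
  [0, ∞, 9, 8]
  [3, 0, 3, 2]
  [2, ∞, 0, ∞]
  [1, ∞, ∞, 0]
Closure =
  [0, ∞, 9, 8]
  [3, 0, 3, 2]
  [2, ∞, 0, 10]
  [1, ∞, 10, 0]

This is the Floyd-Warshall all-pairs shortest-path computation. For each intermediate vertex k = 0, 1, …, 3, update dist[i][j] ← min(dist[i][j], dist[i][k] + dist[k][j]). The final matrix gives, for each (i, j), the minimum total weight of any directed path from i to j (possibly empty when i = j).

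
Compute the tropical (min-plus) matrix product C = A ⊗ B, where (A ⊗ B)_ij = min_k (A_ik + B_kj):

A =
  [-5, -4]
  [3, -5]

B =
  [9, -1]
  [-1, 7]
A ⊗ B =
  [-5, -6]
  [-6, 2]

Apply the min-plus product entry-by-entry:
  C[0][0] = min over k of (A[0][0] + B[0][0] = -5 + 9 = 4, A[0][1] + B[1][0] = -4 + -1 = -5) = -5 (attained at k = 1)
  C[0][1] = min over k of (A[0][0] + B[0][1] = -5 + -1 = -6, A[0][1] + B[1][1] = -4 + 7 = 3) = -6 (attained at k = 0)
  C[1][0] = min over k of (A[1][0] + B[0][0] = 3 + 9 = 12, A[1][1] + B[1][0] = -5 + -1 = -6) = -6 (attained at k = 1)
  C[1][1] = min over k of (A[1][0] + B[0][1] = 3 + -1 = 2, A[1][1] + B[1][1] = -5 + 7 = 2) = 2 (attained at k = 0)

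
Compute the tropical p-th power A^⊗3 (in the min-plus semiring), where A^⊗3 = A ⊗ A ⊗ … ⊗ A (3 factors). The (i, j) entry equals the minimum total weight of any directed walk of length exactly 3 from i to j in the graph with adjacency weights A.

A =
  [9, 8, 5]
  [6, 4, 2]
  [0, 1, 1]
A^⊗3 =
  [6, 7, 7]
  [3, 4, 4]
  [2, 3, 3]

Each entry (A^⊗3)_ij equals the minimum over all length-3 walks i = v_0 → v_1 → … → v_3 = j of Σ_t A[v_t][v_{t+1}]. For example, for (i, j) = (0, 2) we minimise over 9 possible intermediate vertex sequences; the minimum is 7, attained along the walk 0 → 2 → 2 → 2.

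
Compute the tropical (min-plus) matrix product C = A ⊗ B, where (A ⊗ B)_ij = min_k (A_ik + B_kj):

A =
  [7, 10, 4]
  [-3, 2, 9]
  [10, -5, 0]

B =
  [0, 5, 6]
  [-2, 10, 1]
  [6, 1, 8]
A ⊗ B =
  [7, 5, 11]
  [-3, 2, 3]
  [-7, 1, -4]

Apply the min-plus product entry-by-entry:
  C[0][0] = min over k of (A[0][0] + B[0][0] = 7 + 0 = 7, A[0][1] + B[1][0] = 10 + -2 = 8, A[0][2] + B[2][0] = 4 + 6 = 10) = 7 (attained at k = 0)
  C[0][1] = min over k of (A[0][0] + B[0][1] = 7 + 5 = 12, A[0][1] + B[1][1] = 10 + 10 = 20, A[0][2] + B[2][1] = 4 + 1 = 5) = 5 (attained at k = 2)
  C[0][2] = min over k of (A[0][0] + B[0][2] = 7 + 6 = 13, A[0][1] + B[1][2] = 10 + 1 = 11, A[0][2] + B[2][2] = 4 + 8 = 12) = 11 (attained at k = 1)
  C[1][0] = min over k of (A[1][0] + B[0][0] = -3 + 0 = -3, A[1][1] + B[1][0] = 2 + -2 = 0, A[1][2] + B[2][0] = 9 + 6 = 15) = -3 (attained at k = 0)
  C[1][1] = min over k of (A[1][0] + B[0][1] = -3 + 5 = 2, A[1][1] + B[1][1] = 2 + 10 = 12, A[1][2] + B[2][1] = 9 + 1 = 10) = 2 (attained at k = 0)
  C[1][2] = min over k of (A[1][0] + B[0][2] = -3 + 6 = 3, A[1][1] + B[1][2] = 2 + 1 = 3, A[1][2] + B[2][2] = 9 + 8 = 17) = 3 (attained at k = 0)
  C[2][0] = min over k of (A[2][0] + B[0][0] = 10 + 0 = 10, A[2][1] + B[1][0] = -5 + -2 = -7, A[2][2] + B[2][0] = 0 + 6 = 6) = -7 (attained at k = 1)
  C[2][1] = min over k of (A[2][0] + B[0][1] = 10 + 5 = 15, A[2][1] + B[1][1] = -5 + 10 = 5, A[2][2] + B[2][1] = 0 + 1 = 1) = 1 (attained at k = 2)
  C[2][2] = min over k of (A[2][0] + B[0][2] = 10 + 6 = 16, A[2][1] + B[1][2] = -5 + 1 = -4, A[2][2] + B[2][2] = 0 + 8 = 8) = -4 (attained at k = 1)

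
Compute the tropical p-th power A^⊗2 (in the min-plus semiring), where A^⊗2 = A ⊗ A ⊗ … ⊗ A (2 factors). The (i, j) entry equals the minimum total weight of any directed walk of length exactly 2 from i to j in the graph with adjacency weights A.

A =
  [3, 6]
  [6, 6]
A^⊗2 =
  [6, 9]
  [9, 12]

Each entry (A^⊗2)_ij equals the minimum over all length-2 walks i = v_0 → v_1 → … → v_2 = j of Σ_t A[v_t][v_{t+1}]. For example, for (i, j) = (0, 1) we minimise over 2 possible intermediate vertex sequences; the minimum is 9, attained along the walk 0 → 0 → 1.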